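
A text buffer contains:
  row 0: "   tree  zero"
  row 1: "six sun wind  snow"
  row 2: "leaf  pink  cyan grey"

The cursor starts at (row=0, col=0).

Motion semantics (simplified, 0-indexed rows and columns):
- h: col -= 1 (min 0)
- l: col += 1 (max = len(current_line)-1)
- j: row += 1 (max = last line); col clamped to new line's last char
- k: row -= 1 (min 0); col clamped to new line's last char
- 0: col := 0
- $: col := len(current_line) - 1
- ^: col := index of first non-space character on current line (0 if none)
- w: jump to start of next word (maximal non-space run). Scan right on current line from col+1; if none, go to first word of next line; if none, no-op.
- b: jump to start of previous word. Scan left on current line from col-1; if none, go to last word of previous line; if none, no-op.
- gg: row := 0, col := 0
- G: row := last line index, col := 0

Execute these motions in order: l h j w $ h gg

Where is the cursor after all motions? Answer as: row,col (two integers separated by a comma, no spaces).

After 1 (l): row=0 col=1 char='_'
After 2 (h): row=0 col=0 char='_'
After 3 (j): row=1 col=0 char='s'
After 4 (w): row=1 col=4 char='s'
After 5 ($): row=1 col=17 char='w'
After 6 (h): row=1 col=16 char='o'
After 7 (gg): row=0 col=0 char='_'

Answer: 0,0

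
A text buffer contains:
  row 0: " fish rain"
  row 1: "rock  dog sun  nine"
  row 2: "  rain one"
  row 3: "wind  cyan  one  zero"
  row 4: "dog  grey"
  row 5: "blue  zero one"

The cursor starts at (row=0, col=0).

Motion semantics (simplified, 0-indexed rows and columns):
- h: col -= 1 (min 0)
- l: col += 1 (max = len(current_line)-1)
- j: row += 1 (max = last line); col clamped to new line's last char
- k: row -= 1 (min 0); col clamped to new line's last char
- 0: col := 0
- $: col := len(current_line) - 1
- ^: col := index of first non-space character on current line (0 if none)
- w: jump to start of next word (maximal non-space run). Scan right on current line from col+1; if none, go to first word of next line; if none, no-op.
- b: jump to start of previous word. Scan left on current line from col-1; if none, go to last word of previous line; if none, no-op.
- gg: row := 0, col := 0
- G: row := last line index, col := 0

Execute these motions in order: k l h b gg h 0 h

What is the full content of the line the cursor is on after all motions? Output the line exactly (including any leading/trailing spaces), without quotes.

Answer:  fish rain

Derivation:
After 1 (k): row=0 col=0 char='_'
After 2 (l): row=0 col=1 char='f'
After 3 (h): row=0 col=0 char='_'
After 4 (b): row=0 col=0 char='_'
After 5 (gg): row=0 col=0 char='_'
After 6 (h): row=0 col=0 char='_'
After 7 (0): row=0 col=0 char='_'
After 8 (h): row=0 col=0 char='_'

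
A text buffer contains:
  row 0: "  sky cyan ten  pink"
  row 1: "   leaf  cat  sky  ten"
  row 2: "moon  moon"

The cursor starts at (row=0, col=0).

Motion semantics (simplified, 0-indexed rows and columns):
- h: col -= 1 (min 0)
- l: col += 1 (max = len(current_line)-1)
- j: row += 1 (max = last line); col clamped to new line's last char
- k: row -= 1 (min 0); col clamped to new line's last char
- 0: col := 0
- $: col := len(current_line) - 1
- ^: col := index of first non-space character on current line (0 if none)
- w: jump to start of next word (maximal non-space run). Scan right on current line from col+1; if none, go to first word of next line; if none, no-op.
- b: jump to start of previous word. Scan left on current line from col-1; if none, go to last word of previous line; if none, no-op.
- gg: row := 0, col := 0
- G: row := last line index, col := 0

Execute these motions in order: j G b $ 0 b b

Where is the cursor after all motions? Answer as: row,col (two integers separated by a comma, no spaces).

Answer: 0,11

Derivation:
After 1 (j): row=1 col=0 char='_'
After 2 (G): row=2 col=0 char='m'
After 3 (b): row=1 col=19 char='t'
After 4 ($): row=1 col=21 char='n'
After 5 (0): row=1 col=0 char='_'
After 6 (b): row=0 col=16 char='p'
After 7 (b): row=0 col=11 char='t'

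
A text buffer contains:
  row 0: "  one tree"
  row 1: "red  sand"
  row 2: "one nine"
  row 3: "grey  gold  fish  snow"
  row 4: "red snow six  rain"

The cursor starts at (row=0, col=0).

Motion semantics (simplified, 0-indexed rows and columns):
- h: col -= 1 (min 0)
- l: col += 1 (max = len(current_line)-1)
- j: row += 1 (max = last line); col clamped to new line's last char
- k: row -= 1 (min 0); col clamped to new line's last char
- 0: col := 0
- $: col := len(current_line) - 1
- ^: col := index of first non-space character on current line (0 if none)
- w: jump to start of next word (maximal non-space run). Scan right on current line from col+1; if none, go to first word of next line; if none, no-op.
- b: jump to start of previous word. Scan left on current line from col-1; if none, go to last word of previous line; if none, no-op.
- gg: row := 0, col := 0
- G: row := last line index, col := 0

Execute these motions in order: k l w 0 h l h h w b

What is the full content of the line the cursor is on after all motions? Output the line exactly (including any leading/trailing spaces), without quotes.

After 1 (k): row=0 col=0 char='_'
After 2 (l): row=0 col=1 char='_'
After 3 (w): row=0 col=2 char='o'
After 4 (0): row=0 col=0 char='_'
After 5 (h): row=0 col=0 char='_'
After 6 (l): row=0 col=1 char='_'
After 7 (h): row=0 col=0 char='_'
After 8 (h): row=0 col=0 char='_'
After 9 (w): row=0 col=2 char='o'
After 10 (b): row=0 col=2 char='o'

Answer:   one tree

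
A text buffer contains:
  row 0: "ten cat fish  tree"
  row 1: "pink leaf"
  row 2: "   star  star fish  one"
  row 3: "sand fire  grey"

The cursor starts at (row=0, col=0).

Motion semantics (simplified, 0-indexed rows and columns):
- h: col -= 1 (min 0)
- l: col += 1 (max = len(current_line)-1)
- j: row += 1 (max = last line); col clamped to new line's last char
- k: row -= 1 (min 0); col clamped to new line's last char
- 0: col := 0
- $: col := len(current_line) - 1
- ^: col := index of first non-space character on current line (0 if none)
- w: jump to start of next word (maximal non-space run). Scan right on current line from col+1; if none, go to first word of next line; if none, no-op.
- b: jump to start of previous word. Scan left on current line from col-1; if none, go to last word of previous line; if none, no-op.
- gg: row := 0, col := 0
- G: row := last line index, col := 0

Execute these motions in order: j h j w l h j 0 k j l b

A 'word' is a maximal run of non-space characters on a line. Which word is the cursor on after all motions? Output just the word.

Answer: sand

Derivation:
After 1 (j): row=1 col=0 char='p'
After 2 (h): row=1 col=0 char='p'
After 3 (j): row=2 col=0 char='_'
After 4 (w): row=2 col=3 char='s'
After 5 (l): row=2 col=4 char='t'
After 6 (h): row=2 col=3 char='s'
After 7 (j): row=3 col=3 char='d'
After 8 (0): row=3 col=0 char='s'
After 9 (k): row=2 col=0 char='_'
After 10 (j): row=3 col=0 char='s'
After 11 (l): row=3 col=1 char='a'
After 12 (b): row=3 col=0 char='s'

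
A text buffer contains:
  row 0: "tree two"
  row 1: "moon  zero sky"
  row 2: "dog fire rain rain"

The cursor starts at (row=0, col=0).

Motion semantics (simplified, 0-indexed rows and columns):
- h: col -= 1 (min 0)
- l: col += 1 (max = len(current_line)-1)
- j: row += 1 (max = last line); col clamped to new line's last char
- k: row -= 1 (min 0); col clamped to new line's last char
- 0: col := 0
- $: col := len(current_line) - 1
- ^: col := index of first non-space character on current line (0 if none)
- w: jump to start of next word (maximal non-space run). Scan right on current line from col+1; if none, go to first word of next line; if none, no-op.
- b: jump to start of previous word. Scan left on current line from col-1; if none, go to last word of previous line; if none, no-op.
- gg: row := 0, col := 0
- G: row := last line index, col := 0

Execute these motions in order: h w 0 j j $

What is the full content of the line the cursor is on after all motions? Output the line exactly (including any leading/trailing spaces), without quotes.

Answer: dog fire rain rain

Derivation:
After 1 (h): row=0 col=0 char='t'
After 2 (w): row=0 col=5 char='t'
After 3 (0): row=0 col=0 char='t'
After 4 (j): row=1 col=0 char='m'
After 5 (j): row=2 col=0 char='d'
After 6 ($): row=2 col=17 char='n'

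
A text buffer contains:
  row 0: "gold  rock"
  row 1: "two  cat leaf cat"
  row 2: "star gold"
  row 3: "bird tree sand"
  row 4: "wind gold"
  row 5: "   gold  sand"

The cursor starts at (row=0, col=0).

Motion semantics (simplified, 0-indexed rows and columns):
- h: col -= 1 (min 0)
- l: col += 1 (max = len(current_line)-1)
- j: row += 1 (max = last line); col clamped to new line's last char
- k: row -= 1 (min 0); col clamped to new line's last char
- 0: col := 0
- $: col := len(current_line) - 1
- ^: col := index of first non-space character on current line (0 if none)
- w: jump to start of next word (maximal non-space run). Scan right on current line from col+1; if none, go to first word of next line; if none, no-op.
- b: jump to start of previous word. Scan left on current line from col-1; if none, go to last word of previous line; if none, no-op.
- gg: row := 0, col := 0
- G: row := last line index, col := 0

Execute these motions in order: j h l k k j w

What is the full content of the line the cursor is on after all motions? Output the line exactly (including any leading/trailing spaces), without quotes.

Answer: two  cat leaf cat

Derivation:
After 1 (j): row=1 col=0 char='t'
After 2 (h): row=1 col=0 char='t'
After 3 (l): row=1 col=1 char='w'
After 4 (k): row=0 col=1 char='o'
After 5 (k): row=0 col=1 char='o'
After 6 (j): row=1 col=1 char='w'
After 7 (w): row=1 col=5 char='c'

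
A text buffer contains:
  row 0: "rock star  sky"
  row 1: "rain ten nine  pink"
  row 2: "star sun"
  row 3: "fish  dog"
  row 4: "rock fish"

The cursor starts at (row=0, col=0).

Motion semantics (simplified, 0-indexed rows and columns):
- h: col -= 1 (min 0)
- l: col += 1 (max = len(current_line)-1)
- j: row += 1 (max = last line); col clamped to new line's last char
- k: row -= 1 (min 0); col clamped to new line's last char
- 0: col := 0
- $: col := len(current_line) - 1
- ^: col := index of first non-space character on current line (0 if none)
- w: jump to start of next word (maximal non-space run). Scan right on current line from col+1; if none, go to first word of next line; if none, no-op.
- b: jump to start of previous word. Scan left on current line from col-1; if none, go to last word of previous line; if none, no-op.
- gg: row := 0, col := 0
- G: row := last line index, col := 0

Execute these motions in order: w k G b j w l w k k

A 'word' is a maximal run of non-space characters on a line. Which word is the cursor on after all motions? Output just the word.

Answer: sun

Derivation:
After 1 (w): row=0 col=5 char='s'
After 2 (k): row=0 col=5 char='s'
After 3 (G): row=4 col=0 char='r'
After 4 (b): row=3 col=6 char='d'
After 5 (j): row=4 col=6 char='i'
After 6 (w): row=4 col=6 char='i'
After 7 (l): row=4 col=7 char='s'
After 8 (w): row=4 col=7 char='s'
After 9 (k): row=3 col=7 char='o'
After 10 (k): row=2 col=7 char='n'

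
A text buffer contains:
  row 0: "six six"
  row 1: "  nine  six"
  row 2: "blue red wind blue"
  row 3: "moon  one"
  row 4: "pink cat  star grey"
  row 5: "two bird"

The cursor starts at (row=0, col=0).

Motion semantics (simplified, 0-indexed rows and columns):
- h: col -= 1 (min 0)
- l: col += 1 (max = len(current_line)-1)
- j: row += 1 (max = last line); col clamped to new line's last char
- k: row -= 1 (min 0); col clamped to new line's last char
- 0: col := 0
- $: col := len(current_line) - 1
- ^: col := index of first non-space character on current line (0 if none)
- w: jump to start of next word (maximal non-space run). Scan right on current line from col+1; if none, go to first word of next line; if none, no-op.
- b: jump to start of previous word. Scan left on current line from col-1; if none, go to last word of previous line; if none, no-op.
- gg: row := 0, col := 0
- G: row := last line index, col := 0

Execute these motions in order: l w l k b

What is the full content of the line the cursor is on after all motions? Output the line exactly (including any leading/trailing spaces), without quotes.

After 1 (l): row=0 col=1 char='i'
After 2 (w): row=0 col=4 char='s'
After 3 (l): row=0 col=5 char='i'
After 4 (k): row=0 col=5 char='i'
After 5 (b): row=0 col=4 char='s'

Answer: six six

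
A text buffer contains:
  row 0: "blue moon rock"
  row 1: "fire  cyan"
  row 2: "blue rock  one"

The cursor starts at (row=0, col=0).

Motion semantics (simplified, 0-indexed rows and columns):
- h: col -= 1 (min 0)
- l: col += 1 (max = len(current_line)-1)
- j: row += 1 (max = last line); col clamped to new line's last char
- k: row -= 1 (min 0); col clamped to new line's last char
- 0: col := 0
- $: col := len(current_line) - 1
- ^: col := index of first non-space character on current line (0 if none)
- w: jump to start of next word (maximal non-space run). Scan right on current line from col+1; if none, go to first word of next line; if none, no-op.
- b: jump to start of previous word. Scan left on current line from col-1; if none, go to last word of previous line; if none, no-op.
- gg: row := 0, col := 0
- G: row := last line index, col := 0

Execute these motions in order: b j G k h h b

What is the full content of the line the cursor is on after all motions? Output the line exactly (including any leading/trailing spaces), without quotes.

Answer: blue moon rock

Derivation:
After 1 (b): row=0 col=0 char='b'
After 2 (j): row=1 col=0 char='f'
After 3 (G): row=2 col=0 char='b'
After 4 (k): row=1 col=0 char='f'
After 5 (h): row=1 col=0 char='f'
After 6 (h): row=1 col=0 char='f'
After 7 (b): row=0 col=10 char='r'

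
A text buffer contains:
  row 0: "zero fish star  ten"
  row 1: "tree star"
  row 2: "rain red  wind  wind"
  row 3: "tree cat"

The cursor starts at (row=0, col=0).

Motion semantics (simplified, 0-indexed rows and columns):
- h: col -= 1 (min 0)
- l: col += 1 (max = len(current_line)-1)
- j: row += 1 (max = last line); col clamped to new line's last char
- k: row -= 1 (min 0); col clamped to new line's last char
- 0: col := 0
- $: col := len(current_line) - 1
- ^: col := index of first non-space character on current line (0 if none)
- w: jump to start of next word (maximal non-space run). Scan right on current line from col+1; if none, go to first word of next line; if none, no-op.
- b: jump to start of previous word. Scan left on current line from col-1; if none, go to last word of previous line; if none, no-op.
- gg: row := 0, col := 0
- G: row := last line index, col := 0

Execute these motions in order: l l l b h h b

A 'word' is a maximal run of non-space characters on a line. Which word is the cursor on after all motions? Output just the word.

Answer: zero

Derivation:
After 1 (l): row=0 col=1 char='e'
After 2 (l): row=0 col=2 char='r'
After 3 (l): row=0 col=3 char='o'
After 4 (b): row=0 col=0 char='z'
After 5 (h): row=0 col=0 char='z'
After 6 (h): row=0 col=0 char='z'
After 7 (b): row=0 col=0 char='z'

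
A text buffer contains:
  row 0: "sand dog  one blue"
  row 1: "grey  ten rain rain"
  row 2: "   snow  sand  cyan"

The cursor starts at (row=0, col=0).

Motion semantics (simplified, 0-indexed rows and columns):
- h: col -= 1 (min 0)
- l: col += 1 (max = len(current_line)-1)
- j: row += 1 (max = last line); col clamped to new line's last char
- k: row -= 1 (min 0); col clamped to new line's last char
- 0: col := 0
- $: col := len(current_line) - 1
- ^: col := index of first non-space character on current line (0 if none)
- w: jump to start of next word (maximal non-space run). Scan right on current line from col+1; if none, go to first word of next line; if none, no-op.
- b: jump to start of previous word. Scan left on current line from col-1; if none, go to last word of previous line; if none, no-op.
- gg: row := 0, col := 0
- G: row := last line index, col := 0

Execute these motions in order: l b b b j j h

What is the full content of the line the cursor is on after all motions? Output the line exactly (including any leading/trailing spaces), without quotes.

Answer:    snow  sand  cyan

Derivation:
After 1 (l): row=0 col=1 char='a'
After 2 (b): row=0 col=0 char='s'
After 3 (b): row=0 col=0 char='s'
After 4 (b): row=0 col=0 char='s'
After 5 (j): row=1 col=0 char='g'
After 6 (j): row=2 col=0 char='_'
After 7 (h): row=2 col=0 char='_'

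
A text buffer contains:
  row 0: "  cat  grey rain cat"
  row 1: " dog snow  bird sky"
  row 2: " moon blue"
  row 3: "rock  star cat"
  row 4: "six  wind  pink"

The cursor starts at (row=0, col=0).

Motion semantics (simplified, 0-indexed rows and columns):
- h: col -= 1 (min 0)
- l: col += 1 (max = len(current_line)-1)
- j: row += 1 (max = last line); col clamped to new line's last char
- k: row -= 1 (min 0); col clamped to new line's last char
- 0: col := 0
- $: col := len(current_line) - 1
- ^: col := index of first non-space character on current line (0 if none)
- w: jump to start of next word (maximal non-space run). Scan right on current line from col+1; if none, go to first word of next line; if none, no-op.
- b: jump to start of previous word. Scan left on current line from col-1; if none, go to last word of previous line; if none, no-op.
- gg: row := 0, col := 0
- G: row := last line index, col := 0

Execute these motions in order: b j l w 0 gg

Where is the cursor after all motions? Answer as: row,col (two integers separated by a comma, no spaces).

After 1 (b): row=0 col=0 char='_'
After 2 (j): row=1 col=0 char='_'
After 3 (l): row=1 col=1 char='d'
After 4 (w): row=1 col=5 char='s'
After 5 (0): row=1 col=0 char='_'
After 6 (gg): row=0 col=0 char='_'

Answer: 0,0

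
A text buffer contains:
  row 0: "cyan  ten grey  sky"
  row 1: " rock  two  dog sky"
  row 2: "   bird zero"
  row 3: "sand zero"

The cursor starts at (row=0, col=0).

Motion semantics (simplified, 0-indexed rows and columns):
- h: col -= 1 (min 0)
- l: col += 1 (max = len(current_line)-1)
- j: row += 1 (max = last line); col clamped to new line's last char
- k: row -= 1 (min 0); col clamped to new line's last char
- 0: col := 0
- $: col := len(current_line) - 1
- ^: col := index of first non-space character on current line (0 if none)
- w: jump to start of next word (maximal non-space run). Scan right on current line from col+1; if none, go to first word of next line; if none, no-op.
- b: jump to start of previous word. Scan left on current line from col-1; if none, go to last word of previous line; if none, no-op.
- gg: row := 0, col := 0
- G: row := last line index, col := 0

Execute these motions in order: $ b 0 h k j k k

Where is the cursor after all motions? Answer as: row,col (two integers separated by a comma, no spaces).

Answer: 0,0

Derivation:
After 1 ($): row=0 col=18 char='y'
After 2 (b): row=0 col=16 char='s'
After 3 (0): row=0 col=0 char='c'
After 4 (h): row=0 col=0 char='c'
After 5 (k): row=0 col=0 char='c'
After 6 (j): row=1 col=0 char='_'
After 7 (k): row=0 col=0 char='c'
After 8 (k): row=0 col=0 char='c'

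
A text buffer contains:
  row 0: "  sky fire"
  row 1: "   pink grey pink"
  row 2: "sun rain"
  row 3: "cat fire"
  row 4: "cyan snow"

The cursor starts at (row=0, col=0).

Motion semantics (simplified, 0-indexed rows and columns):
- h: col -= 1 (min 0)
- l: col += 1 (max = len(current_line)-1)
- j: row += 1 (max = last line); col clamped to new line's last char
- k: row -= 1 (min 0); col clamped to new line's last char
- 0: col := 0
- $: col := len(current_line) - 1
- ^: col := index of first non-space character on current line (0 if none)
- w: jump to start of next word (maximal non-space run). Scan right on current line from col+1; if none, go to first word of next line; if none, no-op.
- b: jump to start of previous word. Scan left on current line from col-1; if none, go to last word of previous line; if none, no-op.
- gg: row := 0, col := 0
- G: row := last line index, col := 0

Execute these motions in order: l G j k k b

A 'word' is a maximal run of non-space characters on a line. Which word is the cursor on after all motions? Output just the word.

Answer: pink

Derivation:
After 1 (l): row=0 col=1 char='_'
After 2 (G): row=4 col=0 char='c'
After 3 (j): row=4 col=0 char='c'
After 4 (k): row=3 col=0 char='c'
After 5 (k): row=2 col=0 char='s'
After 6 (b): row=1 col=13 char='p'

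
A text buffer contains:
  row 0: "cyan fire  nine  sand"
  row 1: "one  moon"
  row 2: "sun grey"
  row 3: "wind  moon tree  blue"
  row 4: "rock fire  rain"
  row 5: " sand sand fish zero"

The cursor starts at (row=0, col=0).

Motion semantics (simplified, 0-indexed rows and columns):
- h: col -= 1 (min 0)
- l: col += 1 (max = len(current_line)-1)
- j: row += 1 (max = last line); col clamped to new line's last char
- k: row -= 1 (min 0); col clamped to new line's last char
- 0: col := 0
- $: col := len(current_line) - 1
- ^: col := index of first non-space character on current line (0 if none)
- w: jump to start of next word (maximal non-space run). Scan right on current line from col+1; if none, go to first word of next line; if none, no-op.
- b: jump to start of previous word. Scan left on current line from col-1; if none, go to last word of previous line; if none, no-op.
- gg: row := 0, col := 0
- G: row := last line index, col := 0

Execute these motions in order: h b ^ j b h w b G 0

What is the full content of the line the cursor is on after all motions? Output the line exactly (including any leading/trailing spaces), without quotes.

Answer:  sand sand fish zero

Derivation:
After 1 (h): row=0 col=0 char='c'
After 2 (b): row=0 col=0 char='c'
After 3 (^): row=0 col=0 char='c'
After 4 (j): row=1 col=0 char='o'
After 5 (b): row=0 col=17 char='s'
After 6 (h): row=0 col=16 char='_'
After 7 (w): row=0 col=17 char='s'
After 8 (b): row=0 col=11 char='n'
After 9 (G): row=5 col=0 char='_'
After 10 (0): row=5 col=0 char='_'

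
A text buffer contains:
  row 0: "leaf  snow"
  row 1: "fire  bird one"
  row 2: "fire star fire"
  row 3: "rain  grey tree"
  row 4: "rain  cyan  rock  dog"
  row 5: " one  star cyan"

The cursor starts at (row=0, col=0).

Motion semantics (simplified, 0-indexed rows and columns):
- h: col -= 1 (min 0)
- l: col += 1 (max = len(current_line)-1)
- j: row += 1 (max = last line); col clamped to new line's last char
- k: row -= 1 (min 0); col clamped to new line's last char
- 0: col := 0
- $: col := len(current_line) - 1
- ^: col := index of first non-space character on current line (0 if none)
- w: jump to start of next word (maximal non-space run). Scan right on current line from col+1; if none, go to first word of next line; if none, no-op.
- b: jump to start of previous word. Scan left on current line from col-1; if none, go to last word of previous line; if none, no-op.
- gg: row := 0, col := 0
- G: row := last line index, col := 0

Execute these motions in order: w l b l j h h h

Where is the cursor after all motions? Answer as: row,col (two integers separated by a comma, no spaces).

After 1 (w): row=0 col=6 char='s'
After 2 (l): row=0 col=7 char='n'
After 3 (b): row=0 col=6 char='s'
After 4 (l): row=0 col=7 char='n'
After 5 (j): row=1 col=7 char='i'
After 6 (h): row=1 col=6 char='b'
After 7 (h): row=1 col=5 char='_'
After 8 (h): row=1 col=4 char='_'

Answer: 1,4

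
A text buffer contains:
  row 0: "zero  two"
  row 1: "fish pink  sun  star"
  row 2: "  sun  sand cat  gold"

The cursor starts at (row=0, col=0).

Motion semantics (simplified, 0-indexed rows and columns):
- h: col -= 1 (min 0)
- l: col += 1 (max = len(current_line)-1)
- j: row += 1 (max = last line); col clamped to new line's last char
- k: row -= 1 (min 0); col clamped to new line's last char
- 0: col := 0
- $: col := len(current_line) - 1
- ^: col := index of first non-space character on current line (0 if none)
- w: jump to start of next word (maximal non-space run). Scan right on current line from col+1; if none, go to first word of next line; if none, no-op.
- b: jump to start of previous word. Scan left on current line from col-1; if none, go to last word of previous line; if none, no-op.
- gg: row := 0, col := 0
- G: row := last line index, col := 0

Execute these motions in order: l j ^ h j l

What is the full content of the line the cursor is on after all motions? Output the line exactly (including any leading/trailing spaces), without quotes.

Answer:   sun  sand cat  gold

Derivation:
After 1 (l): row=0 col=1 char='e'
After 2 (j): row=1 col=1 char='i'
After 3 (^): row=1 col=0 char='f'
After 4 (h): row=1 col=0 char='f'
After 5 (j): row=2 col=0 char='_'
After 6 (l): row=2 col=1 char='_'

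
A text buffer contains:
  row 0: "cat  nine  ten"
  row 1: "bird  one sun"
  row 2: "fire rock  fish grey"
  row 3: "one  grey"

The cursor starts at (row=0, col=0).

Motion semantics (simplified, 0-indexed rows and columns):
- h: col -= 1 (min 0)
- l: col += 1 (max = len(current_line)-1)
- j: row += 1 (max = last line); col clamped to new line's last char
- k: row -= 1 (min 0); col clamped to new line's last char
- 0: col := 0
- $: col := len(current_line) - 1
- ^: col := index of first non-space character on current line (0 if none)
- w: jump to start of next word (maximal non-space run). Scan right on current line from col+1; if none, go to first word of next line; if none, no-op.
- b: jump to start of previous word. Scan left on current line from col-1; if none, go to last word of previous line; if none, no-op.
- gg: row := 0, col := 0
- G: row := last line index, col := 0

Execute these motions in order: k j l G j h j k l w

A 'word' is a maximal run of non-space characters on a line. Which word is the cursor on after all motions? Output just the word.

After 1 (k): row=0 col=0 char='c'
After 2 (j): row=1 col=0 char='b'
After 3 (l): row=1 col=1 char='i'
After 4 (G): row=3 col=0 char='o'
After 5 (j): row=3 col=0 char='o'
After 6 (h): row=3 col=0 char='o'
After 7 (j): row=3 col=0 char='o'
After 8 (k): row=2 col=0 char='f'
After 9 (l): row=2 col=1 char='i'
After 10 (w): row=2 col=5 char='r'

Answer: rock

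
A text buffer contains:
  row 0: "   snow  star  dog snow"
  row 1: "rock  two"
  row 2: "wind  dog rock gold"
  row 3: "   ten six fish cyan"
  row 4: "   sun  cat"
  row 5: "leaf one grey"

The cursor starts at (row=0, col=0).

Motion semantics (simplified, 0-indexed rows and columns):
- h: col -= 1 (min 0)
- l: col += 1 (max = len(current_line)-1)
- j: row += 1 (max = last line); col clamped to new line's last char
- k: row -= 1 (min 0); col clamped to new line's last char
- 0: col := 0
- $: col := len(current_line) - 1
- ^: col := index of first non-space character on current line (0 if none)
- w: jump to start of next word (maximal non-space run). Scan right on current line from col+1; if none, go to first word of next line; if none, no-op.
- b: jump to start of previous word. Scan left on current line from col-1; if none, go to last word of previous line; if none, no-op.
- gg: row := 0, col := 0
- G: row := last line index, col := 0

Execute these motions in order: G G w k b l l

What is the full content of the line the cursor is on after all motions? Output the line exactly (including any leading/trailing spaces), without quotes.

After 1 (G): row=5 col=0 char='l'
After 2 (G): row=5 col=0 char='l'
After 3 (w): row=5 col=5 char='o'
After 4 (k): row=4 col=5 char='n'
After 5 (b): row=4 col=3 char='s'
After 6 (l): row=4 col=4 char='u'
After 7 (l): row=4 col=5 char='n'

Answer:    sun  cat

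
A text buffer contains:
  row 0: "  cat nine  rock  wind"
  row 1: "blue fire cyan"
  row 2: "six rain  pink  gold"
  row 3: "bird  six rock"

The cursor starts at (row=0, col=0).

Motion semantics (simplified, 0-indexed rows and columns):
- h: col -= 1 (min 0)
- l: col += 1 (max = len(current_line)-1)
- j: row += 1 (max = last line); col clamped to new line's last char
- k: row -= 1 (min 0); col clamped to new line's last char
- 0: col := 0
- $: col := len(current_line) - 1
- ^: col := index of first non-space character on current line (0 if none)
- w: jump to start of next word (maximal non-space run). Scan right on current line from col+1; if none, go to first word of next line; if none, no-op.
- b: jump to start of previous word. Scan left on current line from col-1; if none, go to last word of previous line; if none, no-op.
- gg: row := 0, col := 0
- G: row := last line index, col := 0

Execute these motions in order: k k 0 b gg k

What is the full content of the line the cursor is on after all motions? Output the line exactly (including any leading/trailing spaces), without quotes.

Answer:   cat nine  rock  wind

Derivation:
After 1 (k): row=0 col=0 char='_'
After 2 (k): row=0 col=0 char='_'
After 3 (0): row=0 col=0 char='_'
After 4 (b): row=0 col=0 char='_'
After 5 (gg): row=0 col=0 char='_'
After 6 (k): row=0 col=0 char='_'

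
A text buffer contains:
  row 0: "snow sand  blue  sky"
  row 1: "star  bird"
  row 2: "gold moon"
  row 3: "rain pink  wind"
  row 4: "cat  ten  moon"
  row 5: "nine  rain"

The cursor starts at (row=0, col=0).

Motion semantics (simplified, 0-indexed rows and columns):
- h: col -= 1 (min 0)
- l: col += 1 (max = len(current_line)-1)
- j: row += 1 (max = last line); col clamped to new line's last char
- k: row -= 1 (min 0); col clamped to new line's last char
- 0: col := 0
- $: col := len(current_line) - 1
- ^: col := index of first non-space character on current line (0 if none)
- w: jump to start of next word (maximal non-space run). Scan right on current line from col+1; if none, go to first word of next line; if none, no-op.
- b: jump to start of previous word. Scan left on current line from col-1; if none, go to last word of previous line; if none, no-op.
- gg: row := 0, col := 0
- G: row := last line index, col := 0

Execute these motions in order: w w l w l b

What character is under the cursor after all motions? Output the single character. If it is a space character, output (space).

After 1 (w): row=0 col=5 char='s'
After 2 (w): row=0 col=11 char='b'
After 3 (l): row=0 col=12 char='l'
After 4 (w): row=0 col=17 char='s'
After 5 (l): row=0 col=18 char='k'
After 6 (b): row=0 col=17 char='s'

Answer: s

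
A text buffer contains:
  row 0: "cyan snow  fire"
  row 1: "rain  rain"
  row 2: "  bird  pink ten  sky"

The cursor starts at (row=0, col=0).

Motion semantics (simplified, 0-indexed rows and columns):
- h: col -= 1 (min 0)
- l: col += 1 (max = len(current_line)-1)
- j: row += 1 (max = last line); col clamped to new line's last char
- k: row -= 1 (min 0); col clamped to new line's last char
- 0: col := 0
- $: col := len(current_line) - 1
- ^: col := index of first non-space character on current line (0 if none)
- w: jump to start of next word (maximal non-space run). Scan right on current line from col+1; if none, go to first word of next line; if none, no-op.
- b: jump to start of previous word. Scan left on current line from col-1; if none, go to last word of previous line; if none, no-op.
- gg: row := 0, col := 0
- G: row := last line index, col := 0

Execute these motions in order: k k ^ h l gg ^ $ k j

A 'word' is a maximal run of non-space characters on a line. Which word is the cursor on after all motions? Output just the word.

After 1 (k): row=0 col=0 char='c'
After 2 (k): row=0 col=0 char='c'
After 3 (^): row=0 col=0 char='c'
After 4 (h): row=0 col=0 char='c'
After 5 (l): row=0 col=1 char='y'
After 6 (gg): row=0 col=0 char='c'
After 7 (^): row=0 col=0 char='c'
After 8 ($): row=0 col=14 char='e'
After 9 (k): row=0 col=14 char='e'
After 10 (j): row=1 col=9 char='n'

Answer: rain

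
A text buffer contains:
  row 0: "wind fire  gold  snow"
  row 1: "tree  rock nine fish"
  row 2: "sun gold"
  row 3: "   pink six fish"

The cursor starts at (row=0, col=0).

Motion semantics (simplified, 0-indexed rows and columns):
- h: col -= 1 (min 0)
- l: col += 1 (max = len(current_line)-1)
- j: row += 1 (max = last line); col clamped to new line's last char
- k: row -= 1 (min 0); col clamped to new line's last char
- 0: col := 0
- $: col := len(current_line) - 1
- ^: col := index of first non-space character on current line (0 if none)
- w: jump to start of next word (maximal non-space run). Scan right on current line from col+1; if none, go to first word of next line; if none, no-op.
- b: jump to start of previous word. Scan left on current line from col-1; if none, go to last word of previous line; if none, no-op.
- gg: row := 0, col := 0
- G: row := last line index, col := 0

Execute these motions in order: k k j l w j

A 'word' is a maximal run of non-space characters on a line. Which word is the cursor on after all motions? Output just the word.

Answer: gold

Derivation:
After 1 (k): row=0 col=0 char='w'
After 2 (k): row=0 col=0 char='w'
After 3 (j): row=1 col=0 char='t'
After 4 (l): row=1 col=1 char='r'
After 5 (w): row=1 col=6 char='r'
After 6 (j): row=2 col=6 char='l'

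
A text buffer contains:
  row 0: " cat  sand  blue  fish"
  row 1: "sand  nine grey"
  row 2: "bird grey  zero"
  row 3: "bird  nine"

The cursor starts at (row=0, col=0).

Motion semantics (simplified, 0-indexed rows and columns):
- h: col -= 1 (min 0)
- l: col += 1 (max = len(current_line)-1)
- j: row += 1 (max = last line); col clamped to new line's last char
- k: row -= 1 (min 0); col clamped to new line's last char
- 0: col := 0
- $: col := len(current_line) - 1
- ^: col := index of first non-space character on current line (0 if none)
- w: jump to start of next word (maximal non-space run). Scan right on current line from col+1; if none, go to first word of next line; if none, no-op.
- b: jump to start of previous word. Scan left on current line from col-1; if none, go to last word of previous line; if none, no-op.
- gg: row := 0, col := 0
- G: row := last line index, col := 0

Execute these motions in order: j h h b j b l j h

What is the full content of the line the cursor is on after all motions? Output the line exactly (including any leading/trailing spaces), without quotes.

Answer: bird grey  zero

Derivation:
After 1 (j): row=1 col=0 char='s'
After 2 (h): row=1 col=0 char='s'
After 3 (h): row=1 col=0 char='s'
After 4 (b): row=0 col=18 char='f'
After 5 (j): row=1 col=14 char='y'
After 6 (b): row=1 col=11 char='g'
After 7 (l): row=1 col=12 char='r'
After 8 (j): row=2 col=12 char='e'
After 9 (h): row=2 col=11 char='z'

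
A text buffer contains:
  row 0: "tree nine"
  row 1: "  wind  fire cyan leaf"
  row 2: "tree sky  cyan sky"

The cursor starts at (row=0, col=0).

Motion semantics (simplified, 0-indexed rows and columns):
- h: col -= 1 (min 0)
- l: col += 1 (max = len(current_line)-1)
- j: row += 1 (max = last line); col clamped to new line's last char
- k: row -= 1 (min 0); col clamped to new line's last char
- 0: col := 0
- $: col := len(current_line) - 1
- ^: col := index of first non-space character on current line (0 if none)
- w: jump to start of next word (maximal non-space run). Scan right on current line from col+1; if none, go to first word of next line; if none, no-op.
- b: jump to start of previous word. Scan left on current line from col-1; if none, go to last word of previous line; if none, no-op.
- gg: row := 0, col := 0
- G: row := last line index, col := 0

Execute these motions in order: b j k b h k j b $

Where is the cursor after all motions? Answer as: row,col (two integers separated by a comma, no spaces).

After 1 (b): row=0 col=0 char='t'
After 2 (j): row=1 col=0 char='_'
After 3 (k): row=0 col=0 char='t'
After 4 (b): row=0 col=0 char='t'
After 5 (h): row=0 col=0 char='t'
After 6 (k): row=0 col=0 char='t'
After 7 (j): row=1 col=0 char='_'
After 8 (b): row=0 col=5 char='n'
After 9 ($): row=0 col=8 char='e'

Answer: 0,8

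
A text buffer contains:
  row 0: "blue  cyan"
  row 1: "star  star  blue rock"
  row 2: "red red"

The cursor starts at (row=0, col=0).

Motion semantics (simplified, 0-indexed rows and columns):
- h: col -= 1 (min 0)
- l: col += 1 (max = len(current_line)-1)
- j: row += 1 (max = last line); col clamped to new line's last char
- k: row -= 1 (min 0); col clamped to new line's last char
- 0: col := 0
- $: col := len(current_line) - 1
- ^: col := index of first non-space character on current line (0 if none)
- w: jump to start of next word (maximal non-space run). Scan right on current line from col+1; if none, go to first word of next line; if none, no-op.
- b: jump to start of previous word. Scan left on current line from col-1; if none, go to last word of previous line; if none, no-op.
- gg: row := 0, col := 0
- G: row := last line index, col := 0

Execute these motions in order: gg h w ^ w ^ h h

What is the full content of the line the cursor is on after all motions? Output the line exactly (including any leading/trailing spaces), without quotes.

After 1 (gg): row=0 col=0 char='b'
After 2 (h): row=0 col=0 char='b'
After 3 (w): row=0 col=6 char='c'
After 4 (^): row=0 col=0 char='b'
After 5 (w): row=0 col=6 char='c'
After 6 (^): row=0 col=0 char='b'
After 7 (h): row=0 col=0 char='b'
After 8 (h): row=0 col=0 char='b'

Answer: blue  cyan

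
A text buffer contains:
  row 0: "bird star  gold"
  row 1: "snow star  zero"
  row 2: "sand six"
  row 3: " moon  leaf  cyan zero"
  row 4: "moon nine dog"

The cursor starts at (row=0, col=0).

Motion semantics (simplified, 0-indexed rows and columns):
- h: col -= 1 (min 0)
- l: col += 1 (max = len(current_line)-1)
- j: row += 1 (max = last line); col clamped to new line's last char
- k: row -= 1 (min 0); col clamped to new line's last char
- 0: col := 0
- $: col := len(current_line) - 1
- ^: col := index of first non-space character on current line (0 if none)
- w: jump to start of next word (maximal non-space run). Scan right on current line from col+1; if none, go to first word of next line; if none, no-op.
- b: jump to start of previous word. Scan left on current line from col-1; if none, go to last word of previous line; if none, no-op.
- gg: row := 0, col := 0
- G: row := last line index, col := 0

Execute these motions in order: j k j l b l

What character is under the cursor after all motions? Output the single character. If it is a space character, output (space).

After 1 (j): row=1 col=0 char='s'
After 2 (k): row=0 col=0 char='b'
After 3 (j): row=1 col=0 char='s'
After 4 (l): row=1 col=1 char='n'
After 5 (b): row=1 col=0 char='s'
After 6 (l): row=1 col=1 char='n'

Answer: n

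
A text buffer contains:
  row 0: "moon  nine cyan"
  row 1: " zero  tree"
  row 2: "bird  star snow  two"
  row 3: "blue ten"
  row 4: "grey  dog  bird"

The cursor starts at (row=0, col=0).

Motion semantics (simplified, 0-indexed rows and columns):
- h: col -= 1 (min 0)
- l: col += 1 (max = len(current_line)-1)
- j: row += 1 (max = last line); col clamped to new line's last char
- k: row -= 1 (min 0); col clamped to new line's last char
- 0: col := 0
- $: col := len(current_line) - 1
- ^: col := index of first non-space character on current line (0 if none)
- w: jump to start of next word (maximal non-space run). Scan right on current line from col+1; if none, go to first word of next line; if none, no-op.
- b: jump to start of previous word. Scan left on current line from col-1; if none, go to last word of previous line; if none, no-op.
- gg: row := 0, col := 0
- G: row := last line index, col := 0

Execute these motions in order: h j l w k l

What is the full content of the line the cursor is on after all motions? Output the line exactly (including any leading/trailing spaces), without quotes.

Answer: moon  nine cyan

Derivation:
After 1 (h): row=0 col=0 char='m'
After 2 (j): row=1 col=0 char='_'
After 3 (l): row=1 col=1 char='z'
After 4 (w): row=1 col=7 char='t'
After 5 (k): row=0 col=7 char='i'
After 6 (l): row=0 col=8 char='n'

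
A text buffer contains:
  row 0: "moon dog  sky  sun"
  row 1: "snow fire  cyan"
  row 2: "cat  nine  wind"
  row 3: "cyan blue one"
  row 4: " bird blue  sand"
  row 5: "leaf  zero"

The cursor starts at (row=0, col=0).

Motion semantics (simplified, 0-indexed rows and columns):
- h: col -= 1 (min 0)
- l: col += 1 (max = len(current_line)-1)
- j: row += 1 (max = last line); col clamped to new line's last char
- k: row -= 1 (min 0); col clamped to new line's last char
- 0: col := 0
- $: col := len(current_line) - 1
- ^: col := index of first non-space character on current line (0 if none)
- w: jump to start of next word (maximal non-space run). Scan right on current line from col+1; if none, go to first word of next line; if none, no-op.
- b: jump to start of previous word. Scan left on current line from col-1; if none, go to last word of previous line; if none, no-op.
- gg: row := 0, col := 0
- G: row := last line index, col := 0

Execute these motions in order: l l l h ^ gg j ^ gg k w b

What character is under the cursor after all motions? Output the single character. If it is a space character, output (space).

After 1 (l): row=0 col=1 char='o'
After 2 (l): row=0 col=2 char='o'
After 3 (l): row=0 col=3 char='n'
After 4 (h): row=0 col=2 char='o'
After 5 (^): row=0 col=0 char='m'
After 6 (gg): row=0 col=0 char='m'
After 7 (j): row=1 col=0 char='s'
After 8 (^): row=1 col=0 char='s'
After 9 (gg): row=0 col=0 char='m'
After 10 (k): row=0 col=0 char='m'
After 11 (w): row=0 col=5 char='d'
After 12 (b): row=0 col=0 char='m'

Answer: m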